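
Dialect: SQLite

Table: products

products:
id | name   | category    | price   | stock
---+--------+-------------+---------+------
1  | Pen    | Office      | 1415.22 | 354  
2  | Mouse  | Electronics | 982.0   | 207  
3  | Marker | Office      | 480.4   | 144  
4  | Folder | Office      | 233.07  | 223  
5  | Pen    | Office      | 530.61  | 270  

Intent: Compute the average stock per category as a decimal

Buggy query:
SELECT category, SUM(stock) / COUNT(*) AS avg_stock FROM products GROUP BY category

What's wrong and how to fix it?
Bug: Both operands are integers, so '/' performs integer division and truncates

Fix: Multiply by 1.0 (or CAST to REAL) to force floating-point division

Corrected query:
SELECT category, SUM(stock) * 1.0 / COUNT(*) AS avg_stock FROM products GROUP BY category

Result:
category    | avg_stock
------------+----------
Electronics | 207      
Office      | 247.75   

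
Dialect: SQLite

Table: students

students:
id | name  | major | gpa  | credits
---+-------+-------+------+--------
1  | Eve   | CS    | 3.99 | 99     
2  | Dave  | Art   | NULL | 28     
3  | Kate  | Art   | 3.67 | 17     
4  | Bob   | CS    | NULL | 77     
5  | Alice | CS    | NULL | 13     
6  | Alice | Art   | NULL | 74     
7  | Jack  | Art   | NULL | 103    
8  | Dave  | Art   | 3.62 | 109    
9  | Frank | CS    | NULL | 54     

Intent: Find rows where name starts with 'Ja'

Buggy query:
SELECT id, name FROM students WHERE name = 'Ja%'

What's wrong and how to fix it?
Bug: Wildcards only work with LIKE; '=' treats '%' as a literal character

Fix: Replace '=' with LIKE so 'Ja%' is treated as a pattern

Corrected query:
SELECT id, name FROM students WHERE name LIKE 'Ja%'

Result:
id | name
---+-----
7  | Jack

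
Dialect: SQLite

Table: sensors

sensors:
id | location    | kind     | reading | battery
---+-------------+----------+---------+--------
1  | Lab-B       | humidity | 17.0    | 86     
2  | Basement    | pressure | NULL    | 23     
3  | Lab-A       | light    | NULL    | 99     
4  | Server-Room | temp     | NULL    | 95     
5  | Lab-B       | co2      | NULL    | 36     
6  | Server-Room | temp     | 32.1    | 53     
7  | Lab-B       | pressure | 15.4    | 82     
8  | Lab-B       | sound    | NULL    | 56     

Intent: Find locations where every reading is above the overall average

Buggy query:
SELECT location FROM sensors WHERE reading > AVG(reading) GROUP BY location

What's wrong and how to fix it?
Bug: WHERE evaluates per row before aggregation, so AVG() is unavailable

Fix: Compute the overall average in a scalar subquery and compare each group's MIN against it in HAVING

Corrected query:
SELECT location FROM sensors GROUP BY location HAVING MIN(reading) > (SELECT AVG(reading) FROM sensors)

Result:
location   
-----------
Server-Room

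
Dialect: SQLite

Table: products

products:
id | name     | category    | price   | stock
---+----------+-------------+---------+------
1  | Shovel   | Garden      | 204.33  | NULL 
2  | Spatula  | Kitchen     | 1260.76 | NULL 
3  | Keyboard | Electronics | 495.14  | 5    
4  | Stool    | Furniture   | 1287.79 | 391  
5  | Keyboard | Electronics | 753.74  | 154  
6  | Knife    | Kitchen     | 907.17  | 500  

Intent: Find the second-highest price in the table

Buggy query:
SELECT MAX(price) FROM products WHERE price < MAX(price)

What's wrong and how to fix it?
Bug: The inner MAX is an aggregate inside WHERE, which is not allowed

Fix: Put the inner MAX in a scalar subquery

Corrected query:
SELECT MAX(price) FROM products WHERE price < (SELECT MAX(price) FROM products)

Result:
MAX(price)
----------
1260.76   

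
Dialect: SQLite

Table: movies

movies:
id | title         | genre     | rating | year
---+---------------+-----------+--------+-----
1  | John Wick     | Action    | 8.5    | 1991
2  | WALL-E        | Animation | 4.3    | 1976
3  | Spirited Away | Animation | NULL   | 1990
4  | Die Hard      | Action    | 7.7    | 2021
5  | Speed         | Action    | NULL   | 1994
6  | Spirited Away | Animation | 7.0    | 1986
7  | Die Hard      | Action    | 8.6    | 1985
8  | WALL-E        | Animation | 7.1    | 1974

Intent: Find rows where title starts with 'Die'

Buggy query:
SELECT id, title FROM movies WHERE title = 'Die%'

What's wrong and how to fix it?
Bug: '=' compares the literal string including the % character; pattern matching needs LIKE

Fix: Replace '=' with LIKE so 'Die%' is treated as a pattern

Corrected query:
SELECT id, title FROM movies WHERE title LIKE 'Die%'

Result:
id | title   
---+---------
4  | Die Hard
7  | Die Hard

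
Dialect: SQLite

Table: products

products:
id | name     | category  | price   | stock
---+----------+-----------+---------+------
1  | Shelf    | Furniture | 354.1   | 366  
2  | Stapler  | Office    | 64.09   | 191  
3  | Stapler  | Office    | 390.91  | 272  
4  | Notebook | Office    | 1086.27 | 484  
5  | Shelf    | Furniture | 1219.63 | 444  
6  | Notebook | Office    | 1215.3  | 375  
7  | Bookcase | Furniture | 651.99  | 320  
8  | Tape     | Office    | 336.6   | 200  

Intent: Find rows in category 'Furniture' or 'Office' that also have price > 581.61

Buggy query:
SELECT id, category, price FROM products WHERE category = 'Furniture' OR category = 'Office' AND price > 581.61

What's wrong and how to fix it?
Bug: AND binds tighter than OR, so this parses as category = 'Furniture' OR (category = 'Office' AND price > 581.61)

Fix: Group the OR with parentheses (or use IN), then AND the threshold

Corrected query:
SELECT id, category, price FROM products WHERE (category = 'Furniture' OR category = 'Office') AND price > 581.61

Result:
id | category  | price  
---+-----------+--------
4  | Office    | 1086.27
5  | Furniture | 1219.63
6  | Office    | 1215.3 
7  | Furniture | 651.99 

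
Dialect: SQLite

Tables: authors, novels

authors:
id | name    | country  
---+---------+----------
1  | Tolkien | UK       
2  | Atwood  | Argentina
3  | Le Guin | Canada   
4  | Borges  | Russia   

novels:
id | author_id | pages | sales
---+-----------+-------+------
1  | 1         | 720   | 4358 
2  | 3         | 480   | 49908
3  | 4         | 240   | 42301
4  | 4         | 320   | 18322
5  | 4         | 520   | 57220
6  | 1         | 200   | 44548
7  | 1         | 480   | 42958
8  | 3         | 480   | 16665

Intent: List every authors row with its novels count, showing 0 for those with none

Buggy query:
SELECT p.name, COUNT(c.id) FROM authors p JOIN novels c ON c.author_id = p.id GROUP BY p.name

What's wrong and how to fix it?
Bug: An inner join excludes parents with zero children

Fix: Switch to LEFT JOIN to retain unmatched parent rows

Corrected query:
SELECT p.name, COUNT(c.id) FROM authors p LEFT JOIN novels c ON c.author_id = p.id GROUP BY p.name

Result:
name    | COUNT(c.id)
--------+------------
Atwood  | 0          
Borges  | 3          
Le Guin | 2          
Tolkien | 3          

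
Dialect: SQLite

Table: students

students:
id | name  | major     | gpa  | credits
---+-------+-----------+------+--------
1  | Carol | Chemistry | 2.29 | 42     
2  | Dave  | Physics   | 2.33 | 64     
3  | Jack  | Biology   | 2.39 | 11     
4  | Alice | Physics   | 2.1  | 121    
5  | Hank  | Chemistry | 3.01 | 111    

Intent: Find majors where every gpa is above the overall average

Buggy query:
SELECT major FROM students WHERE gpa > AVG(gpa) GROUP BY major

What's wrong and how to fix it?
Bug: AVG() is an aggregate; it can't sit directly in WHERE

Fix: Compute the overall average in a scalar subquery and compare each group's MIN against it in HAVING

Corrected query:
SELECT major FROM students GROUP BY major HAVING MIN(gpa) > (SELECT AVG(gpa) FROM students)

Result:
(no rows)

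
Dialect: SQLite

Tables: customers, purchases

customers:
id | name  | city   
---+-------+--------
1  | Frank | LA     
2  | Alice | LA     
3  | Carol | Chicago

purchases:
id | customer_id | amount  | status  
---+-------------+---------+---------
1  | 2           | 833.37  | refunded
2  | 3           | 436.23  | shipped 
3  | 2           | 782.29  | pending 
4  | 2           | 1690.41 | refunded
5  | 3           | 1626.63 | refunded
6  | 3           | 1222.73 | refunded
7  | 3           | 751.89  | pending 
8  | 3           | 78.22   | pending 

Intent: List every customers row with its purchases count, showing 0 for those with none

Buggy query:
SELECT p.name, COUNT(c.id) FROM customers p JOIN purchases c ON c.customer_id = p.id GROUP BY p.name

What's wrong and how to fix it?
Bug: An inner join excludes parents with zero children

Fix: Use LEFT JOIN so parents without children still appear (COUNT(c.id) gives 0)

Corrected query:
SELECT p.name, COUNT(c.id) FROM customers p LEFT JOIN purchases c ON c.customer_id = p.id GROUP BY p.name

Result:
name  | COUNT(c.id)
------+------------
Alice | 3          
Carol | 5          
Frank | 0          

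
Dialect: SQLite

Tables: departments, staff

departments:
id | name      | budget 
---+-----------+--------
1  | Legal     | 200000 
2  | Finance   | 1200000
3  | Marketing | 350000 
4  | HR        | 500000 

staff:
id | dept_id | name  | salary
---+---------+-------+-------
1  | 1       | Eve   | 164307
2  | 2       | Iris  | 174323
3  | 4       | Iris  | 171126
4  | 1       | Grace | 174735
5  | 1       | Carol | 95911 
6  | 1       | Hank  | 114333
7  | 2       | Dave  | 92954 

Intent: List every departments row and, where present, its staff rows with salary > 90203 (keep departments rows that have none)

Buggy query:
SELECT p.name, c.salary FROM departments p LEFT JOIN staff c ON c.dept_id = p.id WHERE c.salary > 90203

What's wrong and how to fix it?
Bug: Filtering c.salary in WHERE discards the NULL rows produced by LEFT JOIN, turning it into an inner join

Fix: Move the right-table condition into the ON clause so unmatched parents are kept

Corrected query:
SELECT p.name, c.salary FROM departments p LEFT JOIN staff c ON c.dept_id = p.id AND c.salary > 90203

Result:
name      | salary
----------+-------
Legal     | 95911 
Legal     | 114333
Legal     | 164307
Legal     | 174735
Finance   | 92954 
Finance   | 174323
Marketing | NULL  
HR        | 171126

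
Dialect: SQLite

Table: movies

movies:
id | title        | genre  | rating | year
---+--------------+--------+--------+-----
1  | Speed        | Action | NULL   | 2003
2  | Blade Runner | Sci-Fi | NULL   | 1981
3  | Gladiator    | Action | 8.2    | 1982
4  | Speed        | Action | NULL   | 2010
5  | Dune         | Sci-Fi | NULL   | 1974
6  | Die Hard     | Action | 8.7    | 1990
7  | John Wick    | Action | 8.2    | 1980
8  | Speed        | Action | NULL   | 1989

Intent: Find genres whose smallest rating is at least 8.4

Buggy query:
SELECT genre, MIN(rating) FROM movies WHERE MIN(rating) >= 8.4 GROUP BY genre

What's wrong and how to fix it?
Bug: Aggregates like MIN are computed per group after WHERE runs

Fix: Use HAVING for the per-group MIN condition

Corrected query:
SELECT genre, MIN(rating) FROM movies GROUP BY genre HAVING MIN(rating) >= 8.4

Result:
(no rows)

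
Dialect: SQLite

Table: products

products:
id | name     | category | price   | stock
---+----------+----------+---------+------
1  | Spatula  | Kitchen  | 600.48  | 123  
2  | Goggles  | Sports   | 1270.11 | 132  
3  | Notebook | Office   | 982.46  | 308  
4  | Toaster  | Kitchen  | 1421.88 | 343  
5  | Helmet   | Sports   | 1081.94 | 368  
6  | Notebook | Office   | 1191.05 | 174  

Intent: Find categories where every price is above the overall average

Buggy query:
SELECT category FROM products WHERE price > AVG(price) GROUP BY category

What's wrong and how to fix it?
Bug: WHERE evaluates per row before aggregation, so AVG() is unavailable

Fix: Use a subquery for AVG and a HAVING MIN(...) filter so the condition holds for every row in the group

Corrected query:
SELECT category FROM products GROUP BY category HAVING MIN(price) > (SELECT AVG(price) FROM products)

Result:
(no rows)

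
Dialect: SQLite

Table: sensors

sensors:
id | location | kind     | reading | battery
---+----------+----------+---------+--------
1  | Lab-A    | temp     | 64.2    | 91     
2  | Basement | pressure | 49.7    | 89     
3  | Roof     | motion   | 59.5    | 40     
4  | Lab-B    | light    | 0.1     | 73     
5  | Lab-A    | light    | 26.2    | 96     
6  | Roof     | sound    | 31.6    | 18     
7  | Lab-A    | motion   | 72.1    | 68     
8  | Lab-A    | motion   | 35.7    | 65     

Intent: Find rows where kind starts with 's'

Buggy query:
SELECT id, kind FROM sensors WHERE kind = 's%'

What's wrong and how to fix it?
Bug: '=' compares the literal string including the % character; pattern matching needs LIKE

Fix: Use LIKE for wildcard pattern matching

Corrected query:
SELECT id, kind FROM sensors WHERE kind LIKE 's%'

Result:
id | kind 
---+------
6  | sound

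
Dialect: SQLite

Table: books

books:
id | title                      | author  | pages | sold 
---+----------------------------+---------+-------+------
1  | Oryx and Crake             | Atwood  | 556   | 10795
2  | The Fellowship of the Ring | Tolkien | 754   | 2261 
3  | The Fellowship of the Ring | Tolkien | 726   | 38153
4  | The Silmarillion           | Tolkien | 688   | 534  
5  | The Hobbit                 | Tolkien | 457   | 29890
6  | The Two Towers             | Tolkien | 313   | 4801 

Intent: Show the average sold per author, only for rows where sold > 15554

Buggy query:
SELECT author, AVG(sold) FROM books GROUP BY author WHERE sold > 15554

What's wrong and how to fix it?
Bug: WHERE cannot follow GROUP BY

Fix: Move the WHERE clause before GROUP BY

Corrected query:
SELECT author, AVG(sold) FROM books WHERE sold > 15554 GROUP BY author

Result:
author  | AVG(sold)
--------+----------
Tolkien | 34021.5  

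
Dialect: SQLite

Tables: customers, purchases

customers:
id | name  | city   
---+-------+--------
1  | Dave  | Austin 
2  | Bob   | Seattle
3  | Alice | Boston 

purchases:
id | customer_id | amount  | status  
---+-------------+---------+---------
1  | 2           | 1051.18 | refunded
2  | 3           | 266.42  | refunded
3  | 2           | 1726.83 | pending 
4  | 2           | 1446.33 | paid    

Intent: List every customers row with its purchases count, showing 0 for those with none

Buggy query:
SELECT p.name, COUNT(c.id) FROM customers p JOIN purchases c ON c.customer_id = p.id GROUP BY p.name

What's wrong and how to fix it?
Bug: An inner join excludes parents with zero children

Fix: Use LEFT JOIN so parents without children still appear (COUNT(c.id) gives 0)

Corrected query:
SELECT p.name, COUNT(c.id) FROM customers p LEFT JOIN purchases c ON c.customer_id = p.id GROUP BY p.name

Result:
name  | COUNT(c.id)
------+------------
Alice | 1          
Bob   | 3          
Dave  | 0          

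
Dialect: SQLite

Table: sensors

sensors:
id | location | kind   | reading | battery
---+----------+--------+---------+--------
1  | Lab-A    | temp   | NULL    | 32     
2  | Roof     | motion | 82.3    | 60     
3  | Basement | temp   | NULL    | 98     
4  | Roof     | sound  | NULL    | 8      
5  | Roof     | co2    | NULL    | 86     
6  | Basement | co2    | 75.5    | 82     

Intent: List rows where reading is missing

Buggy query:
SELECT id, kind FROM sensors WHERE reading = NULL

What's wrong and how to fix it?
Bug: '= NULL' is always unknown in SQL three-valued logic, so no rows match

Fix: Use IS NULL to test for NULL

Corrected query:
SELECT id, kind FROM sensors WHERE reading IS NULL

Result:
id | kind 
---+------
1  | temp 
3  | temp 
4  | sound
5  | co2  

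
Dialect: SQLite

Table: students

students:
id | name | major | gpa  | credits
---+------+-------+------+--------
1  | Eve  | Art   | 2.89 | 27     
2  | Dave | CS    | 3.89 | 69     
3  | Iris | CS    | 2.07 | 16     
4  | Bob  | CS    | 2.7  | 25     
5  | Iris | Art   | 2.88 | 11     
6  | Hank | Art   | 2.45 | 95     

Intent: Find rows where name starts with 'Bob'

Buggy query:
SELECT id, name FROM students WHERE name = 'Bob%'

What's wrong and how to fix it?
Bug: Wildcards only work with LIKE; '=' treats '%' as a literal character

Fix: Replace '=' with LIKE so 'Bob%' is treated as a pattern

Corrected query:
SELECT id, name FROM students WHERE name LIKE 'Bob%'

Result:
id | name
---+-----
4  | Bob 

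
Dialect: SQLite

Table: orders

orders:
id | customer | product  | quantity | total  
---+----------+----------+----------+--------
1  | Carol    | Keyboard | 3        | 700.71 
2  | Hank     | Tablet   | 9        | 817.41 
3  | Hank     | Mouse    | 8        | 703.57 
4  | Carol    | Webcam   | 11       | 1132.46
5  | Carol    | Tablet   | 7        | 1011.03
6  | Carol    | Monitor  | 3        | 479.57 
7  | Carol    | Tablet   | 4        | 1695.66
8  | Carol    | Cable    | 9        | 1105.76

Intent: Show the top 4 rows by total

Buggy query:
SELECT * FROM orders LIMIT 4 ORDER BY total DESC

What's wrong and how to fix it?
Bug: LIMIT must come after ORDER BY

Fix: Sort with ORDER BY, then apply LIMIT

Corrected query:
SELECT * FROM orders ORDER BY total DESC LIMIT 4

Result:
id | customer | product | quantity | total  
---+----------+---------+----------+--------
7  | Carol    | Tablet  | 4        | 1695.66
4  | Carol    | Webcam  | 11       | 1132.46
8  | Carol    | Cable   | 9        | 1105.76
5  | Carol    | Tablet  | 7        | 1011.03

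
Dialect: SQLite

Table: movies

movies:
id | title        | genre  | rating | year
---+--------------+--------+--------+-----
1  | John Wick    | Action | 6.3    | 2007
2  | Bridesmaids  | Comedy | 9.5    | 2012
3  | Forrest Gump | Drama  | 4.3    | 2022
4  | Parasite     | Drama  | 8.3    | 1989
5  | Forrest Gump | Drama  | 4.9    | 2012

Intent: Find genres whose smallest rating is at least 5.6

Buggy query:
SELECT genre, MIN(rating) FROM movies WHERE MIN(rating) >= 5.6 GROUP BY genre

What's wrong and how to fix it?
Bug: Aggregates like MIN are computed per group after WHERE runs

Fix: Replace WHERE with HAVING after the GROUP BY

Corrected query:
SELECT genre, MIN(rating) FROM movies GROUP BY genre HAVING MIN(rating) >= 5.6

Result:
genre  | MIN(rating)
-------+------------
Action | 6.3        
Comedy | 9.5        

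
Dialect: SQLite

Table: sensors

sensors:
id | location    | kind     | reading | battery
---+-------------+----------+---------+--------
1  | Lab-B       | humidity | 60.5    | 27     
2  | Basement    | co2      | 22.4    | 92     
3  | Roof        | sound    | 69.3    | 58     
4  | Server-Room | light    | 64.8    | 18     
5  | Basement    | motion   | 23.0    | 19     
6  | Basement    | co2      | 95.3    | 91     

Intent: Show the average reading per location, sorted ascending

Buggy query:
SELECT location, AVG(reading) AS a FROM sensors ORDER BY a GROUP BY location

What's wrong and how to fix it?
Bug: GROUP BY must precede ORDER BY

Fix: Reorder: SELECT … FROM … GROUP BY … ORDER BY …

Corrected query:
SELECT location, AVG(reading) AS a FROM sensors GROUP BY location ORDER BY a

Result:
location    | a   
------------+-----
Basement    | 46.9
Lab-B       | 60.5
Server-Room | 64.8
Roof        | 69.3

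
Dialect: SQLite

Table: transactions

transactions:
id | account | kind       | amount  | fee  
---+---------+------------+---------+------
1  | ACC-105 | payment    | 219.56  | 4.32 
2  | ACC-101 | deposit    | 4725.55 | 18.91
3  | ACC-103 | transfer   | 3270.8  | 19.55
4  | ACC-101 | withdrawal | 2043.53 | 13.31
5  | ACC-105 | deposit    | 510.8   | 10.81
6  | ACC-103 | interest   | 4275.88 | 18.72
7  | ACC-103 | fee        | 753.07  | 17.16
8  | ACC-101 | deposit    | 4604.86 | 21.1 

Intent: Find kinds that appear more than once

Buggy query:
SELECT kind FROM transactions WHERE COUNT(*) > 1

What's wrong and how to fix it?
Bug: COUNT(*) is an aggregate and cannot be used in WHERE

Fix: GROUP BY kind, then filter groups with HAVING COUNT(*) > 1

Corrected query:
SELECT kind FROM transactions GROUP BY kind HAVING COUNT(*) > 1

Result:
kind   
-------
deposit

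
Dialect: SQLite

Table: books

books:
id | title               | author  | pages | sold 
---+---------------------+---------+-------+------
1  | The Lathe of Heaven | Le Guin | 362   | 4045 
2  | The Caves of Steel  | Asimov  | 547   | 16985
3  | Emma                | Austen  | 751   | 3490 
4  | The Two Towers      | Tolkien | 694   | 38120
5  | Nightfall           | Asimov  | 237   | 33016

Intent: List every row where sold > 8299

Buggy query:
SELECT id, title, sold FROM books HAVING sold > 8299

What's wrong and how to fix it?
Bug: This is a non-aggregate query (no GROUP BY, no aggregates), so in SQLite the HAVING clause is invalid here; a row-level condition belongs in WHERE

Fix: Replace HAVING with WHERE since the condition applies to individual rows

Corrected query:
SELECT id, title, sold FROM books WHERE sold > 8299

Result:
id | title              | sold 
---+--------------------+------
2  | The Caves of Steel | 16985
4  | The Two Towers     | 38120
5  | Nightfall          | 33016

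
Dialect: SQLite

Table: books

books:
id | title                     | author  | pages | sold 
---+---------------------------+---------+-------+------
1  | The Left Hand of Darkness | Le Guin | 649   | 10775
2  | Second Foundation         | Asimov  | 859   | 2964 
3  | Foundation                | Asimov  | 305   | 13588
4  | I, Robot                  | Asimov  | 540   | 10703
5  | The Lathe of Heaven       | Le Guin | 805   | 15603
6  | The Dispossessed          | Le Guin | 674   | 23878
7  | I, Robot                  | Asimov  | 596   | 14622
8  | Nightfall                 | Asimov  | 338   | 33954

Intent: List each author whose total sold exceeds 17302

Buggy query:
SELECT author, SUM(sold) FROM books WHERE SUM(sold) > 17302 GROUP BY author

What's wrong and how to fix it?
Bug: SUM(sold) is an aggregate, but WHERE filters rows before aggregation

Fix: Move the aggregate condition to a HAVING clause

Corrected query:
SELECT author, SUM(sold) FROM books GROUP BY author HAVING SUM(sold) > 17302

Result:
author  | SUM(sold)
--------+----------
Asimov  | 75831    
Le Guin | 50256    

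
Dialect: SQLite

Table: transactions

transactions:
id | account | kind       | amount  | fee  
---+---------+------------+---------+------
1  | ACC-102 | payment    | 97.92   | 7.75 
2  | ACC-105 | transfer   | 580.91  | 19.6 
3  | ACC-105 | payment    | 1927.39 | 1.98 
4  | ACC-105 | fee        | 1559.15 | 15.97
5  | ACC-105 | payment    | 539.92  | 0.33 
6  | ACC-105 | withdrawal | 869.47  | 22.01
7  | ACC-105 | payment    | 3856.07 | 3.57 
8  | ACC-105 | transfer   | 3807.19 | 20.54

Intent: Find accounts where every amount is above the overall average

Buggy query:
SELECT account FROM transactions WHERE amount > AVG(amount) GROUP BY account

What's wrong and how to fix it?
Bug: AVG() is an aggregate; it can't sit directly in WHERE

Fix: Compute the overall average in a scalar subquery and compare each group's MIN against it in HAVING

Corrected query:
SELECT account FROM transactions GROUP BY account HAVING MIN(amount) > (SELECT AVG(amount) FROM transactions)

Result:
(no rows)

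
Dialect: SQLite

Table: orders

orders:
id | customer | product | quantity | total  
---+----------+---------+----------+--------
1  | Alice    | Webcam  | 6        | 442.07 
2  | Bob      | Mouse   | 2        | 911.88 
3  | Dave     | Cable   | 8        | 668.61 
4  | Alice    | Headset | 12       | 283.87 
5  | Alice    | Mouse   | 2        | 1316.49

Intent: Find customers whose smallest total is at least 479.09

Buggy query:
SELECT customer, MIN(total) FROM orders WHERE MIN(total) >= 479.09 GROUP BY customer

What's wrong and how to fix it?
Bug: Aggregates like MIN are computed per group after WHERE runs

Fix: Use HAVING for the per-group MIN condition

Corrected query:
SELECT customer, MIN(total) FROM orders GROUP BY customer HAVING MIN(total) >= 479.09

Result:
customer | MIN(total)
---------+-----------
Bob      | 911.88    
Dave     | 668.61    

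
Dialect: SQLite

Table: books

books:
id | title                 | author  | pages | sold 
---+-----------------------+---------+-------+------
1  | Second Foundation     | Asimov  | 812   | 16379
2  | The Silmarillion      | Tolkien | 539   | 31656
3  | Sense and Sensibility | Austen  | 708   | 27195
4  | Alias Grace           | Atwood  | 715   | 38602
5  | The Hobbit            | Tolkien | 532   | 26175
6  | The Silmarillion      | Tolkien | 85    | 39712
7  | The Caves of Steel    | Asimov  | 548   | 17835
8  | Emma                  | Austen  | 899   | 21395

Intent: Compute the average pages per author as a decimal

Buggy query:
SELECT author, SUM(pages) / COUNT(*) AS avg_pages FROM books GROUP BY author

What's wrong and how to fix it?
Bug: Both operands are integers, so '/' performs integer division and truncates

Fix: Multiply by 1.0 (or CAST to REAL) to force floating-point division

Corrected query:
SELECT author, SUM(pages) * 1.0 / COUNT(*) AS avg_pages FROM books GROUP BY author

Result:
author  | avg_pages 
--------+-----------
Asimov  | 680       
Atwood  | 715       
Austen  | 803.5     
Tolkien | 385.333333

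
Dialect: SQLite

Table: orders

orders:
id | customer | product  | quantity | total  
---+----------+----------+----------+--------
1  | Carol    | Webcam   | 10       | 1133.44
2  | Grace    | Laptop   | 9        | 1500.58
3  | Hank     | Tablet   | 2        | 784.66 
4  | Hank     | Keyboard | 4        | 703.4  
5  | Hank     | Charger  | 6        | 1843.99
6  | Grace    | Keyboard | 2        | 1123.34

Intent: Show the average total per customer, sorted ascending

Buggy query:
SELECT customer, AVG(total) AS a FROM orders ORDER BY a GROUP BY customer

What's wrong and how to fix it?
Bug: GROUP BY must precede ORDER BY

Fix: Move ORDER BY to the end, after GROUP BY

Corrected query:
SELECT customer, AVG(total) AS a FROM orders GROUP BY customer ORDER BY a

Result:
customer | a          
---------+------------
Hank     | 1110.683333
Carol    | 1133.44    
Grace    | 1311.96    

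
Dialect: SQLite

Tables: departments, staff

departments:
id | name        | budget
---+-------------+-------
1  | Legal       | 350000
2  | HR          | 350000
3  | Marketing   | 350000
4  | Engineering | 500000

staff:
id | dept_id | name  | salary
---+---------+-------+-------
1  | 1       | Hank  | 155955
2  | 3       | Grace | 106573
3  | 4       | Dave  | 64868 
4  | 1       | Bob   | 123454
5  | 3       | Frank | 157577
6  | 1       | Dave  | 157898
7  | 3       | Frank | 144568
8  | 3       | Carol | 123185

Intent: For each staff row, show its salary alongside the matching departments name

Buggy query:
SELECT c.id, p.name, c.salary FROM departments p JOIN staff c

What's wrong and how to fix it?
Bug: JOIN with no ON clause produces a cartesian product; every staff row pairs with every departments row

Fix: Add ON c.dept_id = p.id to the JOIN

Corrected query:
SELECT c.id, p.name, c.salary FROM departments p JOIN staff c ON c.dept_id = p.id

Result:
id | name        | salary
---+-------------+-------
1  | Legal       | 155955
2  | Marketing   | 106573
3  | Engineering | 64868 
4  | Legal       | 123454
5  | Marketing   | 157577
6  | Legal       | 157898
7  | Marketing   | 144568
8  | Marketing   | 123185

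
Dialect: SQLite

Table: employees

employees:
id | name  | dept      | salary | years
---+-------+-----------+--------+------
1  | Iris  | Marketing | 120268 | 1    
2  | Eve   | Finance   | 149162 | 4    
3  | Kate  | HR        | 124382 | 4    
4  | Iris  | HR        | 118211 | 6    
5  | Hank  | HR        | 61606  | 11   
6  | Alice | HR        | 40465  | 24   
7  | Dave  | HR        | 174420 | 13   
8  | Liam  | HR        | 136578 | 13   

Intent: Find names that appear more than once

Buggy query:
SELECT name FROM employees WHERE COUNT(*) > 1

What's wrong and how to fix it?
Bug: WHERE can't reference COUNT(*); aggregates are computed after WHERE

Fix: Group first, then use HAVING for the count condition

Corrected query:
SELECT name FROM employees GROUP BY name HAVING COUNT(*) > 1

Result:
name
----
Iris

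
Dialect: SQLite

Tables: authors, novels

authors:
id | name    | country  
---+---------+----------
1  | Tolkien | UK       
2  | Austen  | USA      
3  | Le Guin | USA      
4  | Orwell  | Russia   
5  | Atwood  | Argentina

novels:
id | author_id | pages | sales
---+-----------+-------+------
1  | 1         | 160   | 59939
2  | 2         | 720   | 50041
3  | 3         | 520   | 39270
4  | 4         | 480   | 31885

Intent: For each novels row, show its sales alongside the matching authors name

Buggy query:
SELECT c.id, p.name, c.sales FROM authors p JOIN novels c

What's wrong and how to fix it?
Bug: JOIN with no ON clause produces a cartesian product; every novels row pairs with every authors row

Fix: Add ON c.author_id = p.id to the JOIN

Corrected query:
SELECT c.id, p.name, c.sales FROM authors p JOIN novels c ON c.author_id = p.id

Result:
id | name    | sales
---+---------+------
1  | Tolkien | 59939
2  | Austen  | 50041
3  | Le Guin | 39270
4  | Orwell  | 31885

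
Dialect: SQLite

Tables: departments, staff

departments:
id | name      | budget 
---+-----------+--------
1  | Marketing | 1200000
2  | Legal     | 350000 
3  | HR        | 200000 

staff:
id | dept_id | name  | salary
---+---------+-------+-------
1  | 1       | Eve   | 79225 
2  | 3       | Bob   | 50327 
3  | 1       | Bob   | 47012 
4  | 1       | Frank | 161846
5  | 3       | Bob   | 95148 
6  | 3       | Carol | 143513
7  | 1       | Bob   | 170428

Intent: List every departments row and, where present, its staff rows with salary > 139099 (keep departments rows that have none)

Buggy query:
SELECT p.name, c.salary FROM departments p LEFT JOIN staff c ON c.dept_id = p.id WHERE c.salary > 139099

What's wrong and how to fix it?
Bug: Filtering c.salary in WHERE discards the NULL rows produced by LEFT JOIN, turning it into an inner join

Fix: Put 'c.salary > 139099' in the JOIN's ON clause instead of WHERE

Corrected query:
SELECT p.name, c.salary FROM departments p LEFT JOIN staff c ON c.dept_id = p.id AND c.salary > 139099

Result:
name      | salary
----------+-------
Marketing | 161846
Marketing | 170428
Legal     | NULL  
HR        | 143513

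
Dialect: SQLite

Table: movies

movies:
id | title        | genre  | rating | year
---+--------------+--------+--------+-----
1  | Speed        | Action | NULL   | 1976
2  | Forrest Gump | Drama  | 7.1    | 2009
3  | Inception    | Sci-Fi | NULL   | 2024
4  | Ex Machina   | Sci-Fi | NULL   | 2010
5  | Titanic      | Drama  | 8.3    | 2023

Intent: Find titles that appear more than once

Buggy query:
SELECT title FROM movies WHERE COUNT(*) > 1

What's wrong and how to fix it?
Bug: COUNT(*) is an aggregate and cannot be used in WHERE

Fix: GROUP BY title, then filter groups with HAVING COUNT(*) > 1

Corrected query:
SELECT title FROM movies GROUP BY title HAVING COUNT(*) > 1

Result:
(no rows)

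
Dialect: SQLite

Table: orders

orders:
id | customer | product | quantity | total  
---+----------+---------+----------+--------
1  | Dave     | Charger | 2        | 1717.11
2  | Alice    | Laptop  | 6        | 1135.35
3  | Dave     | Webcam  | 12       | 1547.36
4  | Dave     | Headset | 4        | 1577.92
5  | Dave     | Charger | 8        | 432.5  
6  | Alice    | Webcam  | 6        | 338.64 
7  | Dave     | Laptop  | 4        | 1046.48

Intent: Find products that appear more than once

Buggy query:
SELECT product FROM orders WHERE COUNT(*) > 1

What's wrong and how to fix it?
Bug: COUNT(*) is an aggregate and cannot be used in WHERE

Fix: GROUP BY product, then filter groups with HAVING COUNT(*) > 1

Corrected query:
SELECT product FROM orders GROUP BY product HAVING COUNT(*) > 1

Result:
product
-------
Charger
Laptop 
Webcam 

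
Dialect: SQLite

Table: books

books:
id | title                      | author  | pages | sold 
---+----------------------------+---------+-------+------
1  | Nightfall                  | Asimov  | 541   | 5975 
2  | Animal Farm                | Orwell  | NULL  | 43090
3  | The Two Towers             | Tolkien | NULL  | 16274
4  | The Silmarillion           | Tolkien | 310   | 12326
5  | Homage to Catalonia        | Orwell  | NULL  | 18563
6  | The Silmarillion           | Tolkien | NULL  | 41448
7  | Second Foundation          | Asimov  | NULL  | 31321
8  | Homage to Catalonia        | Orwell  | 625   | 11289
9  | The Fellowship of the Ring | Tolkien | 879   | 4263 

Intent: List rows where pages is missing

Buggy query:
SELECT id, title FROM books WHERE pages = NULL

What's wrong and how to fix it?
Bug: Comparing to NULL with '=' never matches; NULL = NULL is unknown, not true

Fix: Use IS NULL to test for NULL

Corrected query:
SELECT id, title FROM books WHERE pages IS NULL

Result:
id | title              
---+--------------------
2  | Animal Farm        
3  | The Two Towers     
5  | Homage to Catalonia
6  | The Silmarillion   
7  | Second Foundation  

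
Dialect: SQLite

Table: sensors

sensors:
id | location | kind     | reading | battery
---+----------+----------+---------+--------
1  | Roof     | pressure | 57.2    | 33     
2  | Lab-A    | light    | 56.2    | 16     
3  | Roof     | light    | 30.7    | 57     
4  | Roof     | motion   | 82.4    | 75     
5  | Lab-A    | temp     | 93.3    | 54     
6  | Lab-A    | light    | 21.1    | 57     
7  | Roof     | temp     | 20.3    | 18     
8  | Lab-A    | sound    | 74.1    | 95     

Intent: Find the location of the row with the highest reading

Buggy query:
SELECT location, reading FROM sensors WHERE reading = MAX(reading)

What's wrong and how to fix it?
Bug: MAX(reading) is an aggregate and cannot be used directly in WHERE

Fix: Wrap MAX in a scalar subquery so WHERE compares against a single value

Corrected query:
SELECT location, reading FROM sensors WHERE reading = (SELECT MAX(reading) FROM sensors)

Result:
location | reading
---------+--------
Lab-A    | 93.3   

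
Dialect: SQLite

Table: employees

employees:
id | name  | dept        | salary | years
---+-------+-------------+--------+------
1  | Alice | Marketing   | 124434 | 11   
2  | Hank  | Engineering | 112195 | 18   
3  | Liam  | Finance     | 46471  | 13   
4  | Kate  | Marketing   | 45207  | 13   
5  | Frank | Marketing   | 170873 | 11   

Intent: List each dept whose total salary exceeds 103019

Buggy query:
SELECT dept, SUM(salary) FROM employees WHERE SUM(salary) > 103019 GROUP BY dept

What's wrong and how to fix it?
Bug: SUM(salary) is an aggregate, but WHERE filters rows before aggregation

Fix: Use HAVING (which filters groups after aggregation) instead of WHERE

Corrected query:
SELECT dept, SUM(salary) FROM employees GROUP BY dept HAVING SUM(salary) > 103019

Result:
dept        | SUM(salary)
------------+------------
Engineering | 112195     
Marketing   | 340514     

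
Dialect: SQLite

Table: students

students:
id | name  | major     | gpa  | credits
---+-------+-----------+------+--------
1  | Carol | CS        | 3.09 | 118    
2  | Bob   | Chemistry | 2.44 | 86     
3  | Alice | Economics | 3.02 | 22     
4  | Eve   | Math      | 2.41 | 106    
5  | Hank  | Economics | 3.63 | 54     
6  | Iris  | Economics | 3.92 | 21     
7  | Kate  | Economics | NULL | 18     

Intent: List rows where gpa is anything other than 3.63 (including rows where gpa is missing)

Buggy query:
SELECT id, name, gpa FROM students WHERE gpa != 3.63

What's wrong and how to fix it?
Bug: Inequality against NULL is unknown, not true; rows with NULL are dropped

Fix: Add an explicit OR gpa IS NULL to include the missing-value rows

Corrected query:
SELECT id, name, gpa FROM students WHERE gpa != 3.63 OR gpa IS NULL

Result:
id | name  | gpa 
---+-------+-----
1  | Carol | 3.09
2  | Bob   | 2.44
3  | Alice | 3.02
4  | Eve   | 2.41
6  | Iris  | 3.92
7  | Kate  | NULL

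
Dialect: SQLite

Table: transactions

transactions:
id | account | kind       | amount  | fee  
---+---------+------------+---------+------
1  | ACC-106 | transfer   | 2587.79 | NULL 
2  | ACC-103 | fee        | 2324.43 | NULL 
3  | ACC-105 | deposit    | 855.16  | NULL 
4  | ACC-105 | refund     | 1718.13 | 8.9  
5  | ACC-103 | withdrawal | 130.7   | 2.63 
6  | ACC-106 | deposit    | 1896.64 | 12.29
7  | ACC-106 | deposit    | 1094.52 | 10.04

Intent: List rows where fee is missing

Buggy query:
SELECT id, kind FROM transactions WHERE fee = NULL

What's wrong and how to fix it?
Bug: Comparing to NULL with '=' never matches; NULL = NULL is unknown, not true

Fix: Use IS NULL to test for NULL

Corrected query:
SELECT id, kind FROM transactions WHERE fee IS NULL

Result:
id | kind    
---+---------
1  | transfer
2  | fee     
3  | deposit 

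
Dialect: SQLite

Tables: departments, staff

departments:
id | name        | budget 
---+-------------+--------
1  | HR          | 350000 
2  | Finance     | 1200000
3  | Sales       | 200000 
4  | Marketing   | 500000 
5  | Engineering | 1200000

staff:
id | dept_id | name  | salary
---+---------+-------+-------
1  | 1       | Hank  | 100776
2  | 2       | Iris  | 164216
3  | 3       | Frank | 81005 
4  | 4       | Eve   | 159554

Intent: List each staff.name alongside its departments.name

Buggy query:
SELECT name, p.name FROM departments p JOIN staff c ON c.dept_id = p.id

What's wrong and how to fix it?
Bug: Both tables have a 'name' column; the unqualified reference is ambiguous

Fix: Prefix ambiguous columns with the table alias

Corrected query:
SELECT c.name, p.name FROM departments p JOIN staff c ON c.dept_id = p.id

Result:
name  | name     
------+----------
Hank  | HR       
Iris  | Finance  
Frank | Sales    
Eve   | Marketing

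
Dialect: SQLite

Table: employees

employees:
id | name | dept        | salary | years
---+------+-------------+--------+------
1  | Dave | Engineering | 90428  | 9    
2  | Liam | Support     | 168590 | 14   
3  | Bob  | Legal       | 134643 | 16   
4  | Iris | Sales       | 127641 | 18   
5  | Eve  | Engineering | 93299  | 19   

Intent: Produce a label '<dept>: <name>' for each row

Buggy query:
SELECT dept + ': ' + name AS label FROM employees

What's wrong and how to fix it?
Bug: SQLite uses || for string concatenation; + coerces text to numbers (yielding 0)

Fix: Replace + with || to concatenate text

Corrected query:
SELECT dept || ': ' || name AS label FROM employees

Result:
label            
-----------------
Engineering: Dave
Support: Liam    
Legal: Bob       
Sales: Iris      
Engineering: Eve 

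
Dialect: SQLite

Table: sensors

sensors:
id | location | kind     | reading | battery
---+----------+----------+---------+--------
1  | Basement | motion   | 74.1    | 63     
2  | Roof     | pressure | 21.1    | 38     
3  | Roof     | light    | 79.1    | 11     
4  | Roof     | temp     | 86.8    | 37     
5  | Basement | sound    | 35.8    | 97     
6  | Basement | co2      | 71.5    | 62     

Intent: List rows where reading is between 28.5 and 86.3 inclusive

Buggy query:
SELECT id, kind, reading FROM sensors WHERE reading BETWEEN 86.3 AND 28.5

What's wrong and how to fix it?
Bug: The bounds are reversed; BETWEEN a AND b requires a <= b to match anything

Fix: Swap the bounds so the smaller value comes first

Corrected query:
SELECT id, kind, reading FROM sensors WHERE reading BETWEEN 28.5 AND 86.3

Result:
id | kind   | reading
---+--------+--------
1  | motion | 74.1   
3  | light  | 79.1   
5  | sound  | 35.8   
6  | co2    | 71.5   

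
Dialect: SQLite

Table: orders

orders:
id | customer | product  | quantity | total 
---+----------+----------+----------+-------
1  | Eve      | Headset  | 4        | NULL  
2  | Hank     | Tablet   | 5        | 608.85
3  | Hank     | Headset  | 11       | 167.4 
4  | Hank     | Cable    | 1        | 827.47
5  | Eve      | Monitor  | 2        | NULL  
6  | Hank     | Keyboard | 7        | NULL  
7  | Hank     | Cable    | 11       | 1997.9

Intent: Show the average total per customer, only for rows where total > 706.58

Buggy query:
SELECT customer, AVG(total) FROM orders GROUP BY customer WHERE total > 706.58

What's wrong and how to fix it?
Bug: Row-level WHERE must come before GROUP BY in the clause order

Fix: Place WHERE between FROM and GROUP BY

Corrected query:
SELECT customer, AVG(total) FROM orders WHERE total > 706.58 GROUP BY customer

Result:
customer | AVG(total)
---------+-----------
Hank     | 1412.685  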